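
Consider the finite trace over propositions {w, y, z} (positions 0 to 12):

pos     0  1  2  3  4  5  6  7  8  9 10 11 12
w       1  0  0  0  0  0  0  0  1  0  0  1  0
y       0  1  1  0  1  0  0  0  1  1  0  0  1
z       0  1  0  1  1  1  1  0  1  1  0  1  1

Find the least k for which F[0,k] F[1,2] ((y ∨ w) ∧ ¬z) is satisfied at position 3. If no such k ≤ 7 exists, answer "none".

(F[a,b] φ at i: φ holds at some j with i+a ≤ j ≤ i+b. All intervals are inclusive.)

Scan j = 3,4,… for F[1,2] ((y ∨ w) ∧ ¬z):
  j=3: fails
  j=4: fails
  j=5: fails
  j=6: fails
  j=7: fails
  j=8: fails
  j=9: fails
  j=10: fails
No j in [3,10] satisfies it → none.

none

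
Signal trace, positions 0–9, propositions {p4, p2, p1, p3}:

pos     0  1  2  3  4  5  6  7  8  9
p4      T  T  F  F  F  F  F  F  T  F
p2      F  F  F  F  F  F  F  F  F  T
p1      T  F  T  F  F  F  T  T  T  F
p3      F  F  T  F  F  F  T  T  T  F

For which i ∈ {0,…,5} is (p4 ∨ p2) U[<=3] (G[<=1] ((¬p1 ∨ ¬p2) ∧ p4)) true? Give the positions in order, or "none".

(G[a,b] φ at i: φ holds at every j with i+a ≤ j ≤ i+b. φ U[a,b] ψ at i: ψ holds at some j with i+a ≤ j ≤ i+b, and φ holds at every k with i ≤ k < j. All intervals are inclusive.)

0

Evaluate at each i in [0,5]:
  i=0: ✓ (rhs at j=0)
  i=1: ✗ (no rhs in [1,4])
  i=2: ✗ (no rhs in [2,5])
  i=3: ✗ (no rhs in [3,6])
  i=4: ✗ (no rhs in [4,7])
  i=5: ✗ (no rhs in [5,8])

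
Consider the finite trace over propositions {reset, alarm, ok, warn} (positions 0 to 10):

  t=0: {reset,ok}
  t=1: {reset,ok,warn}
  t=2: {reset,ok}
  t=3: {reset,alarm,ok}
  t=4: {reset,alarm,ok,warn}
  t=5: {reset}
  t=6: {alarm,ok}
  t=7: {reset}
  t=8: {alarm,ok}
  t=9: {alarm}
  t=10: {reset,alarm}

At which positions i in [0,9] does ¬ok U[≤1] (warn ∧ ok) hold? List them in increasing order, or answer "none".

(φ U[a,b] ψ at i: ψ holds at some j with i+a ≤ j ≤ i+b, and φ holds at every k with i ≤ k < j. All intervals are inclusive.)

1, 4

Evaluate at each i in [0,9]:
  i=0: ✗ (lhs fails at k=0 before rhs at j=1)
  i=1: ✓ (rhs at j=1)
  i=2: ✗ (no rhs in [2,3])
  i=3: ✗ (lhs fails at k=3 before rhs at j=4)
  i=4: ✓ (rhs at j=4)
  i=5: ✗ (no rhs in [5,6])
  i=6: ✗ (no rhs in [6,7])
  i=7: ✗ (no rhs in [7,8])
  i=8: ✗ (no rhs in [8,9])
  i=9: ✗ (no rhs in [9,10])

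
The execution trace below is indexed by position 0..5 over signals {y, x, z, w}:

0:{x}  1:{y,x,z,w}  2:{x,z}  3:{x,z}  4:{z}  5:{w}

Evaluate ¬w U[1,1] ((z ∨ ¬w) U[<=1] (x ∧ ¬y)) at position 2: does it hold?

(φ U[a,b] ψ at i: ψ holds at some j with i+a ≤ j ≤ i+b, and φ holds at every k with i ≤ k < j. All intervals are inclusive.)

Need some j in [3,3] with ((z ∨ ¬w) U[<=1] (x ∧ ¬y)), and ¬w at every k in [2,j-1].
  j=3: ((z ∨ ¬w) U[<=1] (x ∧ ¬y)) holds; ¬w holds at every k in [2,2] → satisfied.

Yes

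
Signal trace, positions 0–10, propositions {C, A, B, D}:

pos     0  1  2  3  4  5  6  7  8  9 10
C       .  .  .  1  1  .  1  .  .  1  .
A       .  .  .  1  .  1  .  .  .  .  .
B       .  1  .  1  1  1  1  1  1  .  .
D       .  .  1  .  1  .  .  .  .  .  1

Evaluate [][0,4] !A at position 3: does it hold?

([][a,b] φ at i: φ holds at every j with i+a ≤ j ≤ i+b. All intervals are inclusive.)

False

Check !A at every j in [3,7]:
  j=3: false
  j=4: true
  j=5: false
  j=6: true
  j=7: true
Fails at j=3 → formula fails.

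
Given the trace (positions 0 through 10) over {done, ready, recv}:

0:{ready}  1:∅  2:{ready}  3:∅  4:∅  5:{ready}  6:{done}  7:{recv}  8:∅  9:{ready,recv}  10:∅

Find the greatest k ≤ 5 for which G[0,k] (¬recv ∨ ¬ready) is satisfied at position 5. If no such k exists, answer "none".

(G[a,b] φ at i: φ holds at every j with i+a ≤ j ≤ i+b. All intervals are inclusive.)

(¬recv ∨ ¬ready) must hold from j=5 onward; find where it first fails.
  j=5: holds
  j=6: holds
  j=7: holds
  j=8: holds
  j=9: fails
Holds on [5,8], so largest k = 3.

3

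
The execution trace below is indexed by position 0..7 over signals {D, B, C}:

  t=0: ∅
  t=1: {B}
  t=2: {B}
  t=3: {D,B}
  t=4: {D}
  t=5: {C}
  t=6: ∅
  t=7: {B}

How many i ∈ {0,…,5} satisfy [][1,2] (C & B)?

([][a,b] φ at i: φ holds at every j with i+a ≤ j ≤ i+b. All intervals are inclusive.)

0

Evaluate at each i in [0,5]:
  i=0: ✗ (fails at j=1)
  i=1: ✗ (fails at j=2)
  i=2: ✗ (fails at j=3)
  i=3: ✗ (fails at j=4)
  i=4: ✗ (fails at j=5)
  i=5: ✗ (fails at j=6)
Positions where it holds: {} → 0.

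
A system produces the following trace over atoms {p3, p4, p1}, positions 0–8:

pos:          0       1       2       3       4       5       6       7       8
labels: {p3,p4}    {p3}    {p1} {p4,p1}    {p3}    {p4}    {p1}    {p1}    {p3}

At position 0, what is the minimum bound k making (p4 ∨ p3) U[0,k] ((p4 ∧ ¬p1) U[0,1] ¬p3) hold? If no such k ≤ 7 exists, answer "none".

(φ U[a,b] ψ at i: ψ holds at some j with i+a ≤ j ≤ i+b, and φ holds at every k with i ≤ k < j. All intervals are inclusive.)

2

Need earliest j ≥ 0 with ((p4 ∧ ¬p1) U[0,1] ¬p3), and (p4 ∨ p3) at every k in [0,j-1].
  j=0: rhs fails.
  j=1: rhs fails.
  j=2: rhs holds; lhs holds on [0,1]. k = 2.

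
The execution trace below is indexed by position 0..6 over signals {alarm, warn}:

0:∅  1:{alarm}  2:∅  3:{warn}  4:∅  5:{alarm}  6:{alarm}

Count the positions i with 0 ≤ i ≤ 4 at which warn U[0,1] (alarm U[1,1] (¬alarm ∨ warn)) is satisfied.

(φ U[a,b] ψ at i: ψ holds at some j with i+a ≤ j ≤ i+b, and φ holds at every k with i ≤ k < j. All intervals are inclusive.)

Evaluate at each i in [0,4]:
  i=0: ✗ (lhs fails at k=0 before rhs at j=1)
  i=1: ✓ (rhs at j=1)
  i=2: ✗ (no rhs in [2,3])
  i=3: ✗ (no rhs in [3,4])
  i=4: ✗ (no rhs in [4,5])
Positions where it holds: {1} → 1.

1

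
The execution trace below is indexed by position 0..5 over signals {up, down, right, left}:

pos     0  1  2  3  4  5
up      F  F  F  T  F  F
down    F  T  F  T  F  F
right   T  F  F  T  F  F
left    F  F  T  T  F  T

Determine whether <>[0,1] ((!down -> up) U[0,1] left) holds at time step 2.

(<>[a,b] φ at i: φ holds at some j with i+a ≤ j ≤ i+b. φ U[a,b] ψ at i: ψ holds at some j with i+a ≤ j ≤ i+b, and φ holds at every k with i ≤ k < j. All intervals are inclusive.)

Check ((!down -> up) U[0,1] left) at each j in [2,3]:
  j=2: holds
  j=3: holds
Found at j=2 → formula holds.

Yes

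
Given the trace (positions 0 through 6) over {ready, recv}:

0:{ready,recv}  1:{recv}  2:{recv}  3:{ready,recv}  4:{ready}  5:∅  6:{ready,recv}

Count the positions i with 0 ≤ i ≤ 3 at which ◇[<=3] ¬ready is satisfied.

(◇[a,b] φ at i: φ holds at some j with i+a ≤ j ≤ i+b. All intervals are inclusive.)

4

Evaluate at each i in [0,3]:
  i=0: ✓ (witness j=1)
  i=1: ✓ (witness j=1)
  i=2: ✓ (witness j=2)
  i=3: ✓ (witness j=5)
Positions where it holds: {0, 1, 2, 3} → 4.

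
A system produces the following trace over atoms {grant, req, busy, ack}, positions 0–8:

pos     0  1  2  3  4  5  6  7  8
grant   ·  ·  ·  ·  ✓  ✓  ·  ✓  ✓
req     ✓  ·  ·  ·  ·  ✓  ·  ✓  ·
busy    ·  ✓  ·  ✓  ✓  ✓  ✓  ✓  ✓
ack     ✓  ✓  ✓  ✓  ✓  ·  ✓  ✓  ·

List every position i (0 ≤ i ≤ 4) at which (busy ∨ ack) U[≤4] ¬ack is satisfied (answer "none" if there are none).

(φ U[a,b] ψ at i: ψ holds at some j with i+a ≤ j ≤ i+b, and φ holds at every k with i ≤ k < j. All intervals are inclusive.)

1, 2, 3, 4

Evaluate at each i in [0,4]:
  i=0: ✗ (no rhs in [0,4])
  i=1: ✓ (rhs at j=5; lhs holds on [1,4])
  i=2: ✓ (rhs at j=5; lhs holds on [2,4])
  i=3: ✓ (rhs at j=5; lhs holds on [3,4])
  i=4: ✓ (rhs at j=5; lhs holds on [4,4])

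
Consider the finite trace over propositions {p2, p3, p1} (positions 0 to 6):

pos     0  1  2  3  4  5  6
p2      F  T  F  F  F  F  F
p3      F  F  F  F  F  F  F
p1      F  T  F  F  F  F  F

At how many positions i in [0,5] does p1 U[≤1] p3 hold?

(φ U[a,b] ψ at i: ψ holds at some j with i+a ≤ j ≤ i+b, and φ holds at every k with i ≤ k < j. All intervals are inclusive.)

Evaluate at each i in [0,5]:
  i=0: ✗ (no rhs in [0,1])
  i=1: ✗ (no rhs in [1,2])
  i=2: ✗ (no rhs in [2,3])
  i=3: ✗ (no rhs in [3,4])
  i=4: ✗ (no rhs in [4,5])
  i=5: ✗ (no rhs in [5,6])
Positions where it holds: {} → 0.

0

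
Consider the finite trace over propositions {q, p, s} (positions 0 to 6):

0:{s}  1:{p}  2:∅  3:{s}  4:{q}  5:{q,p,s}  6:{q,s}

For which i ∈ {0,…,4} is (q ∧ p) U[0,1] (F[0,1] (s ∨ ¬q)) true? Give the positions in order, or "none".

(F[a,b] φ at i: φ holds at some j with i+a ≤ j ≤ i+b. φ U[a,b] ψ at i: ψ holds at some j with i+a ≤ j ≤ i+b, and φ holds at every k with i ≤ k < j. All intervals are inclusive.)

Evaluate at each i in [0,4]:
  i=0: ✓ (rhs at j=0)
  i=1: ✓ (rhs at j=1)
  i=2: ✓ (rhs at j=2)
  i=3: ✓ (rhs at j=3)
  i=4: ✓ (rhs at j=4)

0, 1, 2, 3, 4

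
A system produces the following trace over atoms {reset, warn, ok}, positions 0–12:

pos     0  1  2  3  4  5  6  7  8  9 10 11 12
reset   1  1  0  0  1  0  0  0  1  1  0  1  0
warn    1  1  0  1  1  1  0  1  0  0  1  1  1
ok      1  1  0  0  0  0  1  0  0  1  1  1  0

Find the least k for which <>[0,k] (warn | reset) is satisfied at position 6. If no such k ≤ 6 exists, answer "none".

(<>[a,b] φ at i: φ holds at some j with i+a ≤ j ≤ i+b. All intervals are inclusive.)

1

Scan j = 6,7,… for (warn | reset):
  j=6: fails
  j=7: holds
First hit at j=7, so smallest k = 7-6 = 1.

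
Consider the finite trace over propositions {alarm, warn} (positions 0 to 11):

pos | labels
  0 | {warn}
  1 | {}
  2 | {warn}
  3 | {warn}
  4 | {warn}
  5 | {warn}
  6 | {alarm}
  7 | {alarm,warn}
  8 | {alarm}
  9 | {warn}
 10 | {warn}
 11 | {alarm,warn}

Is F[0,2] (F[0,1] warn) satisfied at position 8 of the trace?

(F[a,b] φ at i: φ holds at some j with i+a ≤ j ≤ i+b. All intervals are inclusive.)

True

Check F[0,1] warn at each j in [8,10]:
  j=8: holds (witness at 9)
  j=9: holds (witness at 9)
  j=10: holds (witness at 10)
Found at j=8 → formula holds.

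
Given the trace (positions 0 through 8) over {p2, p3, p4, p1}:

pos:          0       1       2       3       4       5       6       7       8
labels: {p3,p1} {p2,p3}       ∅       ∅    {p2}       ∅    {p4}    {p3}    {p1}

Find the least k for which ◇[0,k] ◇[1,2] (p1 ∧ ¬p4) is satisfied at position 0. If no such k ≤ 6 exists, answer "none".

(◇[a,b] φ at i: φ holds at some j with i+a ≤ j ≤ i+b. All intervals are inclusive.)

Scan j = 0,1,… for ◇[1,2] (p1 ∧ ¬p4):
  j=0: fails
  j=1: fails
  j=2: fails
  j=3: fails
  j=4: fails
  j=5: fails
  j=6: holds
First hit at j=6, so smallest k = 6-0 = 6.

6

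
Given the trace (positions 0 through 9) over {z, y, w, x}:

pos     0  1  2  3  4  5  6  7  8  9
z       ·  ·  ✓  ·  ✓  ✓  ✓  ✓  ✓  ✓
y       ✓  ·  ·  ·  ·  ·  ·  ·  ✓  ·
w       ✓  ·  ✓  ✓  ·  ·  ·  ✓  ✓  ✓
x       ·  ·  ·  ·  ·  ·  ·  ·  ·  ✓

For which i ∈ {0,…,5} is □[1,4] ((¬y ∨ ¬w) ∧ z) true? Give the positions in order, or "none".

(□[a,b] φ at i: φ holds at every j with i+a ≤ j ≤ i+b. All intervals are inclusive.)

3

Evaluate at each i in [0,5]:
  i=0: ✗ (fails at j=1)
  i=1: ✗ (fails at j=3)
  i=2: ✗ (fails at j=3)
  i=3: ✓ (all of [4,7])
  i=4: ✗ (fails at j=8)
  i=5: ✗ (fails at j=8)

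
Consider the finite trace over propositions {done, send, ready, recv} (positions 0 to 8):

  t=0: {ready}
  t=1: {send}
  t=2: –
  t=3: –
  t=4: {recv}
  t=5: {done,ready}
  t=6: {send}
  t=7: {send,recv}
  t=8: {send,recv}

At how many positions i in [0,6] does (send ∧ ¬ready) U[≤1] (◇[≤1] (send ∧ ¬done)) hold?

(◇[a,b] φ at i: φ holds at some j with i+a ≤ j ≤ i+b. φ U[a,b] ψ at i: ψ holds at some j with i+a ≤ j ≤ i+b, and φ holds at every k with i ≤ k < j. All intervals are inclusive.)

4

Evaluate at each i in [0,6]:
  i=0: ✓ (rhs at j=0)
  i=1: ✓ (rhs at j=1)
  i=2: ✗ (no rhs in [2,3])
  i=3: ✗ (no rhs in [3,4])
  i=4: ✗ (lhs fails at k=4 before rhs at j=5)
  i=5: ✓ (rhs at j=5)
  i=6: ✓ (rhs at j=6)
Positions where it holds: {0, 1, 5, 6} → 4.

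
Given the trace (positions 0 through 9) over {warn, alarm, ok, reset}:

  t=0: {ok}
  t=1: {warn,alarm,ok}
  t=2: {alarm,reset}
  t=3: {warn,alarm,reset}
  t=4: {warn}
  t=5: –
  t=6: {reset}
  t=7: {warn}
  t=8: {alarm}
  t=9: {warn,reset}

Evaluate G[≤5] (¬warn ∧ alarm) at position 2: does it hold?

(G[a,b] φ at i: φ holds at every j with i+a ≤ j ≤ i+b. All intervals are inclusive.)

Check (¬warn ∧ alarm) at every j in [2,7]:
  j=2: true
  j=3: false
  j=4: false
  j=5: false
  j=6: false
  j=7: false
Fails at j=3 → formula fails.

False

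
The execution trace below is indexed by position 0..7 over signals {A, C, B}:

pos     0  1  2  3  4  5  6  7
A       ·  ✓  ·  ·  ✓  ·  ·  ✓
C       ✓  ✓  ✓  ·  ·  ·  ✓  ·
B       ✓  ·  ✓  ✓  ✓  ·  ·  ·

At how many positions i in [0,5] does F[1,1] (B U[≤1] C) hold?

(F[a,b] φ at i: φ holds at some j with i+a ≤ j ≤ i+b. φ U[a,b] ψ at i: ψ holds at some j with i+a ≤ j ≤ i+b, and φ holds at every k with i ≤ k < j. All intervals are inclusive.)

Evaluate at each i in [0,5]:
  i=0: ✓ (witness j=1)
  i=1: ✓ (witness j=2)
  i=2: ✗ (none in [3,3])
  i=3: ✗ (none in [4,4])
  i=4: ✗ (none in [5,5])
  i=5: ✓ (witness j=6)
Positions where it holds: {0, 1, 5} → 3.

3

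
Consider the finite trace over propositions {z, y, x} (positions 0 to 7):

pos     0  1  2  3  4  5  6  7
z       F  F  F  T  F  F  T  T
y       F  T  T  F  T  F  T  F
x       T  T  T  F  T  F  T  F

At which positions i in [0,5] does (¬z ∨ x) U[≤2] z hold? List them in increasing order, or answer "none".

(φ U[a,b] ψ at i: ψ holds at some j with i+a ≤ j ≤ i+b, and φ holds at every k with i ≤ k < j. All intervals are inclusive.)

Evaluate at each i in [0,5]:
  i=0: ✗ (no rhs in [0,2])
  i=1: ✓ (rhs at j=3; lhs holds on [1,2])
  i=2: ✓ (rhs at j=3; lhs holds on [2,2])
  i=3: ✓ (rhs at j=3)
  i=4: ✓ (rhs at j=6; lhs holds on [4,5])
  i=5: ✓ (rhs at j=6; lhs holds on [5,5])

1, 2, 3, 4, 5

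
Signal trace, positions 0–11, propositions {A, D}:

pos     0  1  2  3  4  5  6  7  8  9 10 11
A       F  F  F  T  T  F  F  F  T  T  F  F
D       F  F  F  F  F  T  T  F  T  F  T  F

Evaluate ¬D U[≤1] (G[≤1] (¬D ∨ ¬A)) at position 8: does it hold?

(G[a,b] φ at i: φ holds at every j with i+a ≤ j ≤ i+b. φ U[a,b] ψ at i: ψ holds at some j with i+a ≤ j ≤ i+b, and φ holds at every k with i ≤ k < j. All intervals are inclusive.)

Need some j in [8,9] with G[≤1] (¬D ∨ ¬A), and ¬D at every k in [8,j-1].
  j=8: G[≤1] (¬D ∨ ¬A) — fails at 8.
  j=9: G[≤1] (¬D ∨ ¬A) holds, but ¬D fails at k=8 → not this j.
No j in the window works → until fails.

No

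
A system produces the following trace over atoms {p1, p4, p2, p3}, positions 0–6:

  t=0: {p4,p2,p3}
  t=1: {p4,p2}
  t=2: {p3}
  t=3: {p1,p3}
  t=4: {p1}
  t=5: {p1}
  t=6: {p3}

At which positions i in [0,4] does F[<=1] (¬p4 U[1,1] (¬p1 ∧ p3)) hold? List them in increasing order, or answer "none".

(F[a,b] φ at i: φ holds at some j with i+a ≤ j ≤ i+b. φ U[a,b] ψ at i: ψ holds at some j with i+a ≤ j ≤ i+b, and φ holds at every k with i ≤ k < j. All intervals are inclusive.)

4

Evaluate at each i in [0,4]:
  i=0: ✗ (none in [0,1])
  i=1: ✗ (none in [1,2])
  i=2: ✗ (none in [2,3])
  i=3: ✗ (none in [3,4])
  i=4: ✓ (witness j=5)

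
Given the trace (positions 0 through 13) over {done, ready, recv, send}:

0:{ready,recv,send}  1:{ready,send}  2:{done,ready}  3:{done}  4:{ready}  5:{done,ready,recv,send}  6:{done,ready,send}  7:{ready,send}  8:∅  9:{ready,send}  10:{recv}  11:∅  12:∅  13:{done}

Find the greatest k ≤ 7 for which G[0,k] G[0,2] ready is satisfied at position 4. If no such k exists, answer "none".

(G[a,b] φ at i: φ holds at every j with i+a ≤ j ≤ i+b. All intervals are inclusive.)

1

G[0,2] ready must hold from j=4 onward; find where it first fails.
  j=4: holds
  j=5: holds
  j=6: fails
Holds on [4,5], so largest k = 1.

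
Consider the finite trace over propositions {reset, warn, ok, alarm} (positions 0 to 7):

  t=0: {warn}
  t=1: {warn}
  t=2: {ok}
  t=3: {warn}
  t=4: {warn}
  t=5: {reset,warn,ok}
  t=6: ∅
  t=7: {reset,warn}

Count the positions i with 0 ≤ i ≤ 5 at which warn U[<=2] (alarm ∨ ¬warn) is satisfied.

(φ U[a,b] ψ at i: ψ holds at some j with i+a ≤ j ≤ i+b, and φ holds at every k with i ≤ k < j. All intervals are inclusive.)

Evaluate at each i in [0,5]:
  i=0: ✓ (rhs at j=2; lhs holds on [0,1])
  i=1: ✓ (rhs at j=2; lhs holds on [1,1])
  i=2: ✓ (rhs at j=2)
  i=3: ✗ (no rhs in [3,5])
  i=4: ✓ (rhs at j=6; lhs holds on [4,5])
  i=5: ✓ (rhs at j=6; lhs holds on [5,5])
Positions where it holds: {0, 1, 2, 4, 5} → 5.

5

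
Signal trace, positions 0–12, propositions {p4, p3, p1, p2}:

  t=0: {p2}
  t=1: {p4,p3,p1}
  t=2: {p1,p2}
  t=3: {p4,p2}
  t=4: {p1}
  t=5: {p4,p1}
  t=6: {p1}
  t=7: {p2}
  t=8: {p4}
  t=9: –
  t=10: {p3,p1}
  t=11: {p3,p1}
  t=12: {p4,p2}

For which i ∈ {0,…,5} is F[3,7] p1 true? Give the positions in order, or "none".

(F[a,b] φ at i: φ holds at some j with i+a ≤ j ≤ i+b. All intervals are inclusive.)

0, 1, 2, 3, 4, 5

Evaluate at each i in [0,5]:
  i=0: ✓ (witness j=4)
  i=1: ✓ (witness j=4)
  i=2: ✓ (witness j=5)
  i=3: ✓ (witness j=6)
  i=4: ✓ (witness j=10)
  i=5: ✓ (witness j=10)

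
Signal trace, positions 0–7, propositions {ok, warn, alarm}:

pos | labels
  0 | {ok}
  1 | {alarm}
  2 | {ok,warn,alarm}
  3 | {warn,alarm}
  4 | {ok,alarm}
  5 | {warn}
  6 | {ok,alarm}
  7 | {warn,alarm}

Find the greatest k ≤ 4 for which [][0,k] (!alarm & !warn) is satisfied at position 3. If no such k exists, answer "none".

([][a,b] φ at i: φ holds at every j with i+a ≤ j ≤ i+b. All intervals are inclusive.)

(!alarm & !warn) must hold from j=3 onward; find where it first fails.
  j=3: fails → no k works.

none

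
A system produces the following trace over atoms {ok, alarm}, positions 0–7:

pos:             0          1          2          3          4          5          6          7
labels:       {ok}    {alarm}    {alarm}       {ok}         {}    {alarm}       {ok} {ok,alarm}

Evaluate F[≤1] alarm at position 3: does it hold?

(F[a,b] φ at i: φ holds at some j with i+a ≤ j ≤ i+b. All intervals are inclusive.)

Check alarm at each j in [3,4]:
  j=3: false
  j=4: false
No position in the window satisfies it → formula fails.

No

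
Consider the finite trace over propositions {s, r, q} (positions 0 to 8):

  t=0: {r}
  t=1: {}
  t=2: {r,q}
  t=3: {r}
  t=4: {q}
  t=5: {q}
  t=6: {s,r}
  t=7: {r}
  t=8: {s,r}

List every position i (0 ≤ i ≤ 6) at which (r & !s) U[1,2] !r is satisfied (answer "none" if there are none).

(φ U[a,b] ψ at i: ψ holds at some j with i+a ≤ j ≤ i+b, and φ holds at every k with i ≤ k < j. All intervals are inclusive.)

0, 2, 3

Evaluate at each i in [0,6]:
  i=0: ✓ (rhs at j=1; lhs holds on [0,0])
  i=1: ✗ (no rhs in [2,3])
  i=2: ✓ (rhs at j=4; lhs holds on [2,3])
  i=3: ✓ (rhs at j=4; lhs holds on [3,3])
  i=4: ✗ (lhs fails at k=4 before rhs at j=5)
  i=5: ✗ (no rhs in [6,7])
  i=6: ✗ (no rhs in [7,8])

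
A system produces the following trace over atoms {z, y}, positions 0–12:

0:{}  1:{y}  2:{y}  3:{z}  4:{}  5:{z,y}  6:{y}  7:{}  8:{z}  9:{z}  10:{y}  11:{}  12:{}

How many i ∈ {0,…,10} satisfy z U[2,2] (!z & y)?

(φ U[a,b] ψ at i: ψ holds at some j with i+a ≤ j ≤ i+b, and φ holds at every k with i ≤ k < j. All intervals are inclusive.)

Evaluate at each i in [0,10]:
  i=0: ✗ (lhs fails at k=0 before rhs at j=2)
  i=1: ✗ (no rhs in [3,3])
  i=2: ✗ (no rhs in [4,4])
  i=3: ✗ (no rhs in [5,5])
  i=4: ✗ (lhs fails at k=4 before rhs at j=6)
  i=5: ✗ (no rhs in [7,7])
  i=6: ✗ (no rhs in [8,8])
  i=7: ✗ (no rhs in [9,9])
  i=8: ✓ (rhs at j=10; lhs holds on [8,9])
  i=9: ✗ (no rhs in [11,11])
  i=10: ✗ (no rhs in [12,12])
Positions where it holds: {8} → 1.

1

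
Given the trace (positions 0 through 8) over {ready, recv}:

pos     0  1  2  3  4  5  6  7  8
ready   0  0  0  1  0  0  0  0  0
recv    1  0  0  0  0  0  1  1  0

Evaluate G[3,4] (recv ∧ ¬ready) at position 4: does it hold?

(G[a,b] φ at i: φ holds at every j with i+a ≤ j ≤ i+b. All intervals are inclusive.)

Check (recv ∧ ¬ready) at every j in [7,8]:
  j=7: true
  j=8: false
Fails at j=8 → formula fails.

Does not hold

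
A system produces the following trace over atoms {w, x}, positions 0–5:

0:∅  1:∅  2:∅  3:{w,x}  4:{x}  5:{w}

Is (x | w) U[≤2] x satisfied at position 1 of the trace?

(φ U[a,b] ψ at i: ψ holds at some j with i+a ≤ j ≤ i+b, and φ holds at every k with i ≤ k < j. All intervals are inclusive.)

False

Need some j in [1,3] with x, and (x | w) at every k in [1,j-1].
  j=1: x false.
  j=2: x false.
  j=3: x holds, but (x | w) fails at k=1 → not this j.
No j in the window works → until fails.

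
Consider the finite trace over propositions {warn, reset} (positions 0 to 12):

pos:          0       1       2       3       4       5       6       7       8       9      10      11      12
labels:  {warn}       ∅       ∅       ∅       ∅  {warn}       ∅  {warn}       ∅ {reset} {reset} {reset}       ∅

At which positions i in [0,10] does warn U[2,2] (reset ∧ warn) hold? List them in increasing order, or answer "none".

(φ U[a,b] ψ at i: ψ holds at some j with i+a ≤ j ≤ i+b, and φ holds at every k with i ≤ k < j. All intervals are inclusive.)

none

Evaluate at each i in [0,10]:
  i=0: ✗ (no rhs in [2,2])
  i=1: ✗ (no rhs in [3,3])
  i=2: ✗ (no rhs in [4,4])
  i=3: ✗ (no rhs in [5,5])
  i=4: ✗ (no rhs in [6,6])
  i=5: ✗ (no rhs in [7,7])
  i=6: ✗ (no rhs in [8,8])
  i=7: ✗ (no rhs in [9,9])
  i=8: ✗ (no rhs in [10,10])
  i=9: ✗ (no rhs in [11,11])
  i=10: ✗ (no rhs in [12,12])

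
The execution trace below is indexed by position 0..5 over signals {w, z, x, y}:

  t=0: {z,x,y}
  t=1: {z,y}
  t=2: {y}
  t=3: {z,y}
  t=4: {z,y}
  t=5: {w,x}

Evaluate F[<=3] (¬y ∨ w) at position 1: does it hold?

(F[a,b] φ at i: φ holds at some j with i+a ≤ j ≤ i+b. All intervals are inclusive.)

No

Check (¬y ∨ w) at each j in [1,4]:
  j=1: false
  j=2: false
  j=3: false
  j=4: false
No position in the window satisfies it → formula fails.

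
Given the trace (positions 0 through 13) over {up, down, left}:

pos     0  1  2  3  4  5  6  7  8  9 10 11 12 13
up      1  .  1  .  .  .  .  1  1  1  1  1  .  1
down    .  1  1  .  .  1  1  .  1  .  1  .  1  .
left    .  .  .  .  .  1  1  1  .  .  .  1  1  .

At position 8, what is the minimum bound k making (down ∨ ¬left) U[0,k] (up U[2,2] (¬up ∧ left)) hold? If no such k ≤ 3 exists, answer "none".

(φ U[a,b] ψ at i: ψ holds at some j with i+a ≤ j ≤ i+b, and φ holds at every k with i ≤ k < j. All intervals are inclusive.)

2

Need earliest j ≥ 8 with (up U[2,2] (¬up ∧ left)), and (down ∨ ¬left) at every k in [8,j-1].
  j=8: rhs fails.
  j=9: rhs fails.
  j=10: rhs holds; lhs holds on [8,9]. k = 2.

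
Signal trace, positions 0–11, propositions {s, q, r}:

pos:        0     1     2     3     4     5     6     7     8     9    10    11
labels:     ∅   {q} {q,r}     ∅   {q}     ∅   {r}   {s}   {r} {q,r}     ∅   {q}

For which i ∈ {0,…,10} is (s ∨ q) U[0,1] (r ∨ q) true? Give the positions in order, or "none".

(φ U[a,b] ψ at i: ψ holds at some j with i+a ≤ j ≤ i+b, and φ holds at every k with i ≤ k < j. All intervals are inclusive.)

1, 2, 4, 6, 7, 8, 9

Evaluate at each i in [0,10]:
  i=0: ✗ (lhs fails at k=0 before rhs at j=1)
  i=1: ✓ (rhs at j=1)
  i=2: ✓ (rhs at j=2)
  i=3: ✗ (lhs fails at k=3 before rhs at j=4)
  i=4: ✓ (rhs at j=4)
  i=5: ✗ (lhs fails at k=5 before rhs at j=6)
  i=6: ✓ (rhs at j=6)
  i=7: ✓ (rhs at j=8; lhs holds on [7,7])
  i=8: ✓ (rhs at j=8)
  i=9: ✓ (rhs at j=9)
  i=10: ✗ (lhs fails at k=10 before rhs at j=11)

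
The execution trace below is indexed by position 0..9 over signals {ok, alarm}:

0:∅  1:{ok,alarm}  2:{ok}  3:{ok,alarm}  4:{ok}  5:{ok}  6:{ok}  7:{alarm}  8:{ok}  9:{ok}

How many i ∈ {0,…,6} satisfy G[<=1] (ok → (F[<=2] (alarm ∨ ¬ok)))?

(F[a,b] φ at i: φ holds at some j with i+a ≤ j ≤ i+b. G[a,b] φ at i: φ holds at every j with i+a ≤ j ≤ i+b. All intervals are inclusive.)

5

Evaluate at each i in [0,6]:
  i=0: ✓ (all of [0,1])
  i=1: ✓ (all of [1,2])
  i=2: ✓ (all of [2,3])
  i=3: ✗ (fails at j=4)
  i=4: ✗ (fails at j=4)
  i=5: ✓ (all of [5,6])
  i=6: ✓ (all of [6,7])
Positions where it holds: {0, 1, 2, 5, 6} → 5.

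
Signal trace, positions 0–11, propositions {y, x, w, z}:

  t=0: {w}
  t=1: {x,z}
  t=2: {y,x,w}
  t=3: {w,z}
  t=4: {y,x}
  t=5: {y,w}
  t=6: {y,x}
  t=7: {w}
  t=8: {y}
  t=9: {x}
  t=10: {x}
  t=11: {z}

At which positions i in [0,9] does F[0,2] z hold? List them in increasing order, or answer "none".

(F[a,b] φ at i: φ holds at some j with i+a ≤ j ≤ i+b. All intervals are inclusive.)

0, 1, 2, 3, 9

Evaluate at each i in [0,9]:
  i=0: ✓ (witness j=1)
  i=1: ✓ (witness j=1)
  i=2: ✓ (witness j=3)
  i=3: ✓ (witness j=3)
  i=4: ✗ (none in [4,6])
  i=5: ✗ (none in [5,7])
  i=6: ✗ (none in [6,8])
  i=7: ✗ (none in [7,9])
  i=8: ✗ (none in [8,10])
  i=9: ✓ (witness j=11)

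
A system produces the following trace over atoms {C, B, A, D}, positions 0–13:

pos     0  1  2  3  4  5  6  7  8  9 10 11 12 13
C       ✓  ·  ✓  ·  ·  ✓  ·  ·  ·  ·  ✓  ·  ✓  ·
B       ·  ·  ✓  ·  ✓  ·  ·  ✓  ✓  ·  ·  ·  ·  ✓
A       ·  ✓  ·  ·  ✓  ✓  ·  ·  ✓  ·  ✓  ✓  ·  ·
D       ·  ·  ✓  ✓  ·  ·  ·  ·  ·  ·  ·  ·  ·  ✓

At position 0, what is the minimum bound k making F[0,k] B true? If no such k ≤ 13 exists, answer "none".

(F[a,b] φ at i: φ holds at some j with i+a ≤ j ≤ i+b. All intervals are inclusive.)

2

Scan j = 0,1,… for B:
  j=0: fails
  j=1: fails
  j=2: holds
First hit at j=2, so smallest k = 2-0 = 2.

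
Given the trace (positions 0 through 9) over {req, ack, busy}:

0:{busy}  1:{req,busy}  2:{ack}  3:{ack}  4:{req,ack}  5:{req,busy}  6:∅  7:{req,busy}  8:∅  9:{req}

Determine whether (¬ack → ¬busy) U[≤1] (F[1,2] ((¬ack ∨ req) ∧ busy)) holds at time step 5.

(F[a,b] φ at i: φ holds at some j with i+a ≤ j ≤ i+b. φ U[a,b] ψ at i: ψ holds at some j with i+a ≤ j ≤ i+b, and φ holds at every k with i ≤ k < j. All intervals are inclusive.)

True

Need some j in [5,6] with F[1,2] ((¬ack ∨ req) ∧ busy), and (¬ack → ¬busy) at every k in [5,j-1].
  j=5: F[1,2] ((¬ack ∨ req) ∧ busy) holds; no prefix to check → satisfied.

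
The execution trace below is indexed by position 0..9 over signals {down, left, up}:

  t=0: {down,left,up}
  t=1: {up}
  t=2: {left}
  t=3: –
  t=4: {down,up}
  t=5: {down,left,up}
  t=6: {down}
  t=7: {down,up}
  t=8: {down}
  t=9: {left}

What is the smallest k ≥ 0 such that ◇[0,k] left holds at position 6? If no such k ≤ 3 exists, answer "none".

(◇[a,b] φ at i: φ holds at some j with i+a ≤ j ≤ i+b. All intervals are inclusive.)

3

Scan j = 6,7,… for left:
  j=6: fails
  j=7: fails
  j=8: fails
  j=9: holds
First hit at j=9, so smallest k = 9-6 = 3.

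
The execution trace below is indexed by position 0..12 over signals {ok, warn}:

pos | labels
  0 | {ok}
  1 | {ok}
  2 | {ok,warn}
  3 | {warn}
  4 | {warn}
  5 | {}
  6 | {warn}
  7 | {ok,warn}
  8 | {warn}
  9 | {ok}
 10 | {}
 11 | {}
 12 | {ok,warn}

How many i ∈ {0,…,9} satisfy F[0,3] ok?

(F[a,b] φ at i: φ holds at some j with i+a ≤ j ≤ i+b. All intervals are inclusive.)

Evaluate at each i in [0,9]:
  i=0: ✓ (witness j=0)
  i=1: ✓ (witness j=1)
  i=2: ✓ (witness j=2)
  i=3: ✗ (none in [3,6])
  i=4: ✓ (witness j=7)
  i=5: ✓ (witness j=7)
  i=6: ✓ (witness j=7)
  i=7: ✓ (witness j=7)
  i=8: ✓ (witness j=9)
  i=9: ✓ (witness j=9)
Positions where it holds: {0, 1, 2, 4, 5, 6, 7, 8, 9} → 9.

9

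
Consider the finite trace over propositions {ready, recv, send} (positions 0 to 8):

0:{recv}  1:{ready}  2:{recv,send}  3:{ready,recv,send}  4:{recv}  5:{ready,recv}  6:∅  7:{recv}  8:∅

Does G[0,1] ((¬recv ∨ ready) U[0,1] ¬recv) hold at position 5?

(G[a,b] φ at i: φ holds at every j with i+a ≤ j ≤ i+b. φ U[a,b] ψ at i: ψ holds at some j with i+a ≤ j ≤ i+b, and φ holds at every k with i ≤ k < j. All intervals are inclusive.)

Holds

Check ((¬recv ∨ ready) U[0,1] ¬recv) at every j in [5,6]:
  j=5: holds
  j=6: holds
All positions satisfy it → formula holds.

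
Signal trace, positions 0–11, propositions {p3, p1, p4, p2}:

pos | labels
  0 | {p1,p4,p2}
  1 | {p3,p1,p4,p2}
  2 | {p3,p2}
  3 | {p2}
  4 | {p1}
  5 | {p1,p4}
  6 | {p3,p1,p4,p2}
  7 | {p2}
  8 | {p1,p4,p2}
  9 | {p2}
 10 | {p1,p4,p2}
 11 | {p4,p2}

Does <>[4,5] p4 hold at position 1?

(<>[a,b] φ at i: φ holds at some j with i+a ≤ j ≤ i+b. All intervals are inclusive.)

Check p4 at each j in [5,6]:
  j=5: true
  j=6: true
Found at j=5 → formula holds.

True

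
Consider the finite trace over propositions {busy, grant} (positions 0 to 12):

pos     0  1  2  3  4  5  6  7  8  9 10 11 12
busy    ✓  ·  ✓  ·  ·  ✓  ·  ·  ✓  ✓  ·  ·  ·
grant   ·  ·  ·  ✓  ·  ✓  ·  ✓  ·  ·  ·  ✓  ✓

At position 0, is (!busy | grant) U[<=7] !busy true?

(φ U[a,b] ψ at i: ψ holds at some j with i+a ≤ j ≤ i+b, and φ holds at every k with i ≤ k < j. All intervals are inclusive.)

Need some j in [0,7] with !busy, and (!busy | grant) at every k in [0,j-1].
  j=0: !busy false.
  j=1: !busy holds, but (!busy | grant) fails at k=0 → not this j.
  j=2: !busy false.
  j=3: !busy holds, but (!busy | grant) fails at k=0 → not this j.
  j=4: !busy holds, but (!busy | grant) fails at k=0 → not this j.
  j=5: !busy false.
  j=6: !busy holds, but (!busy | grant) fails at k=0 → not this j.
  j=7: !busy holds, but (!busy | grant) fails at k=0 → not this j.
No j in the window works → until fails.

Does not hold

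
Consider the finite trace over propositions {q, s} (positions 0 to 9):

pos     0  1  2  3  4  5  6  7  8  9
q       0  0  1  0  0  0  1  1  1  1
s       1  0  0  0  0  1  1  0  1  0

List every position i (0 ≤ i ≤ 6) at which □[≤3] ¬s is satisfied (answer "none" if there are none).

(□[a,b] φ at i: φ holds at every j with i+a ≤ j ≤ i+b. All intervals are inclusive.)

Evaluate at each i in [0,6]:
  i=0: ✗ (fails at j=0)
  i=1: ✓ (all of [1,4])
  i=2: ✗ (fails at j=5)
  i=3: ✗ (fails at j=5)
  i=4: ✗ (fails at j=5)
  i=5: ✗ (fails at j=5)
  i=6: ✗ (fails at j=6)

1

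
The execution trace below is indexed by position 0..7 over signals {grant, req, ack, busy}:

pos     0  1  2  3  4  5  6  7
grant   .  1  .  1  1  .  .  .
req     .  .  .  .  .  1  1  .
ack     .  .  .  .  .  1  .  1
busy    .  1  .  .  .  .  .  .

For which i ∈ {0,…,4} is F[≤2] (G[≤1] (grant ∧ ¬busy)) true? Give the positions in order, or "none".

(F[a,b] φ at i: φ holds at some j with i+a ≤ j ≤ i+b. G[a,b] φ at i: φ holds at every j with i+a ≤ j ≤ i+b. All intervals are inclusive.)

Evaluate at each i in [0,4]:
  i=0: ✗ (none in [0,2])
  i=1: ✓ (witness j=3)
  i=2: ✓ (witness j=3)
  i=3: ✓ (witness j=3)
  i=4: ✗ (none in [4,6])

1, 2, 3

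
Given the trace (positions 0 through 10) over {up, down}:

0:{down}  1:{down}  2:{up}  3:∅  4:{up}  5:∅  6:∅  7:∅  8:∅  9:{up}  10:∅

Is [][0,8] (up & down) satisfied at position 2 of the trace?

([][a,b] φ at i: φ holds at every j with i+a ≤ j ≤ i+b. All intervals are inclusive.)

False

Check (up & down) at every j in [2,10]:
  j=2: false
  j=3: false
  j=4: false
  j=5: false
  j=6: false
  j=7: false
  j=8: false
  j=9: false
  j=10: false
Fails at j=2 → formula fails.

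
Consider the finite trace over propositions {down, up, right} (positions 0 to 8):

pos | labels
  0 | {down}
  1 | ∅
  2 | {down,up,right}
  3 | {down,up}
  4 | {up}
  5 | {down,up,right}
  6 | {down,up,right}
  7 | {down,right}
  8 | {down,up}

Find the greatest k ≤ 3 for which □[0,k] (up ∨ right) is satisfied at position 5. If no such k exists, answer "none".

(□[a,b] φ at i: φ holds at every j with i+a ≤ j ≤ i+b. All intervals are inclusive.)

(up ∨ right) must hold from j=5 onward; find where it first fails.
  j=5: holds
  j=6: holds
  j=7: holds
  j=8: holds
Holds through j=8; largest k = 3.

3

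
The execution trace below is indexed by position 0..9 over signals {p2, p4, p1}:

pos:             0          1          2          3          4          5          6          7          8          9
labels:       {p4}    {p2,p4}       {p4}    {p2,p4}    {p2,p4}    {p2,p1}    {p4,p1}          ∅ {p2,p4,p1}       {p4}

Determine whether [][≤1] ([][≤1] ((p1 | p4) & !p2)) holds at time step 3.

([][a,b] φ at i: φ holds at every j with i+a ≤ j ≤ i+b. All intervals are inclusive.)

Check [][≤1] ((p1 | p4) & !p2) at every j in [3,4]:
  j=3: fails at 3
  j=4: fails at 4
Fails at j=3 → formula fails.

Does not hold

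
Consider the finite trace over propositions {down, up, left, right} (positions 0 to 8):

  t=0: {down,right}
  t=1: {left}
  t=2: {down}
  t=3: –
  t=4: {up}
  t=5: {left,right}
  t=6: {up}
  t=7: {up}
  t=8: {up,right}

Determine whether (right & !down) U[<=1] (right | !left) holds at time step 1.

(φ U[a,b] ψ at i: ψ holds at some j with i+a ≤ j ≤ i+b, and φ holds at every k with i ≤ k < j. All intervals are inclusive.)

No

Need some j in [1,2] with (right | !left), and (right & !down) at every k in [1,j-1].
  j=1: (right | !left) false.
  j=2: (right | !left) holds, but (right & !down) fails at k=1 → not this j.
No j in the window works → until fails.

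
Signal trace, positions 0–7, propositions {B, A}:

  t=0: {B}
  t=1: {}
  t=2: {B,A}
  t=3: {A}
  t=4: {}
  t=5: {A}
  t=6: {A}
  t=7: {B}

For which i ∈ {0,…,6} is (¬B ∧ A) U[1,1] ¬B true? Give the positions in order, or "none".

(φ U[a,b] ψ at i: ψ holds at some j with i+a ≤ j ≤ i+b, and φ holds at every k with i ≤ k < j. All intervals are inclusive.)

3, 5

Evaluate at each i in [0,6]:
  i=0: ✗ (lhs fails at k=0 before rhs at j=1)
  i=1: ✗ (no rhs in [2,2])
  i=2: ✗ (lhs fails at k=2 before rhs at j=3)
  i=3: ✓ (rhs at j=4; lhs holds on [3,3])
  i=4: ✗ (lhs fails at k=4 before rhs at j=5)
  i=5: ✓ (rhs at j=6; lhs holds on [5,5])
  i=6: ✗ (no rhs in [7,7])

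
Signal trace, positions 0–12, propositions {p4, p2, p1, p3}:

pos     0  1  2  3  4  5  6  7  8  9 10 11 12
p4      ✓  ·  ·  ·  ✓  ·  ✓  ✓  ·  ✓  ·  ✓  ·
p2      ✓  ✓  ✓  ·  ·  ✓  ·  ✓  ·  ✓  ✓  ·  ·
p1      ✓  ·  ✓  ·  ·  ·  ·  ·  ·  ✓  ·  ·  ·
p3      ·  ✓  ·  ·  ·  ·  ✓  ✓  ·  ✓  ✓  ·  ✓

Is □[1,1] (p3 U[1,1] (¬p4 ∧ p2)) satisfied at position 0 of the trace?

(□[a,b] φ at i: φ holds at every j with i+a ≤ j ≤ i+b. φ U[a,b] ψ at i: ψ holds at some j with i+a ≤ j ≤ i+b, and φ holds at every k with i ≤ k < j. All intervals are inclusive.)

True

Check (p3 U[1,1] (¬p4 ∧ p2)) at every j in [1,1]:
  j=1: holds
All positions satisfy it → formula holds.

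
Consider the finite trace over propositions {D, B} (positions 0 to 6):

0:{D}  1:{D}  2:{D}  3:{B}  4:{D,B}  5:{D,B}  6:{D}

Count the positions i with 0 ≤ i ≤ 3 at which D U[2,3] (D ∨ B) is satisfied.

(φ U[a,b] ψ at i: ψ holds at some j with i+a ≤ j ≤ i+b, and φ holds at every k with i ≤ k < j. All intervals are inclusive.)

2

Evaluate at each i in [0,3]:
  i=0: ✓ (rhs at j=2; lhs holds on [0,1])
  i=1: ✓ (rhs at j=3; lhs holds on [1,2])
  i=2: ✗ (lhs fails at k=3 before rhs at j=4)
  i=3: ✗ (lhs fails at k=3 before rhs at j=5)
Positions where it holds: {0, 1} → 2.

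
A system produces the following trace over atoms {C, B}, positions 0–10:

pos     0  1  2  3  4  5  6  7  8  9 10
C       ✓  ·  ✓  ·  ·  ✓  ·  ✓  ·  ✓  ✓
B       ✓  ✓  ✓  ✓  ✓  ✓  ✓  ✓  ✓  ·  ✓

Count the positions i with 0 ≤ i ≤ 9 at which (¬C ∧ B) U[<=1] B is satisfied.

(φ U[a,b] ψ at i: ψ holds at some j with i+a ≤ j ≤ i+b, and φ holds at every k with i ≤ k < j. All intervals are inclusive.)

9

Evaluate at each i in [0,9]:
  i=0: ✓ (rhs at j=0)
  i=1: ✓ (rhs at j=1)
  i=2: ✓ (rhs at j=2)
  i=3: ✓ (rhs at j=3)
  i=4: ✓ (rhs at j=4)
  i=5: ✓ (rhs at j=5)
  i=6: ✓ (rhs at j=6)
  i=7: ✓ (rhs at j=7)
  i=8: ✓ (rhs at j=8)
  i=9: ✗ (lhs fails at k=9 before rhs at j=10)
Positions where it holds: {0, 1, 2, 3, 4, 5, 6, 7, 8} → 9.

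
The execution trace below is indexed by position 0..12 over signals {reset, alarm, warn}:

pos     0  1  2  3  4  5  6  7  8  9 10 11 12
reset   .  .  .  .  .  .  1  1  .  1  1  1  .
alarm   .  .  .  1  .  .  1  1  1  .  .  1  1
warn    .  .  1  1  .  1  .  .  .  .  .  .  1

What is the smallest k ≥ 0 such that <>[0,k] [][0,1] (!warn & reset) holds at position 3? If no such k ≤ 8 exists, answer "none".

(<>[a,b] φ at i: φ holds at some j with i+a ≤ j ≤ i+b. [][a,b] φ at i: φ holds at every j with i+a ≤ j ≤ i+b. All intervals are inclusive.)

Scan j = 3,4,… for [][0,1] (!warn & reset):
  j=3: fails
  j=4: fails
  j=5: fails
  j=6: holds
First hit at j=6, so smallest k = 6-3 = 3.

3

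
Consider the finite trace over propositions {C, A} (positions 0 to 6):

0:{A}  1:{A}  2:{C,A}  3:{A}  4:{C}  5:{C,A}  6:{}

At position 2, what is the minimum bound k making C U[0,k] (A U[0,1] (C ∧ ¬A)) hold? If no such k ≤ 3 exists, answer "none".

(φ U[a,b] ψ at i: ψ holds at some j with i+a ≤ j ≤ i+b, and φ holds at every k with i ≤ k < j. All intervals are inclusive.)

Need earliest j ≥ 2 with (A U[0,1] (C ∧ ¬A)), and C at every k in [2,j-1].
  j=2: rhs fails.
  j=3: rhs holds; lhs holds on [2,2]. k = 1.

1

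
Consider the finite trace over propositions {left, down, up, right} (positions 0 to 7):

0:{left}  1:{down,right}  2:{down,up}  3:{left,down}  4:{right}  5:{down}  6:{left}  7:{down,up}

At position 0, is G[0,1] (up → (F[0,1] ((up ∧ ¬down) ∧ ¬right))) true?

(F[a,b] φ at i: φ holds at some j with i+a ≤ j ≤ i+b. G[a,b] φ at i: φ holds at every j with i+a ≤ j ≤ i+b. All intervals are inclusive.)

Check (up → (F[0,1] ((up ∧ ¬down) ∧ ¬right))) at every j in [0,1]:
  j=0: antecedent false → ✓
  j=1: antecedent false → ✓
All positions satisfy it → formula holds.

Yes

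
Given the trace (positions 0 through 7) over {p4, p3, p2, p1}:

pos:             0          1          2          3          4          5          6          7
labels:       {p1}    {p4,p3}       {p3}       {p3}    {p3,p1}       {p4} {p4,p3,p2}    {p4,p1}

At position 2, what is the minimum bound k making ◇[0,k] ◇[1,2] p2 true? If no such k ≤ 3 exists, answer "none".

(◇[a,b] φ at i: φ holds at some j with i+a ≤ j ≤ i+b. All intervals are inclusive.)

Scan j = 2,3,… for ◇[1,2] p2:
  j=2: fails
  j=3: fails
  j=4: holds
First hit at j=4, so smallest k = 4-2 = 2.

2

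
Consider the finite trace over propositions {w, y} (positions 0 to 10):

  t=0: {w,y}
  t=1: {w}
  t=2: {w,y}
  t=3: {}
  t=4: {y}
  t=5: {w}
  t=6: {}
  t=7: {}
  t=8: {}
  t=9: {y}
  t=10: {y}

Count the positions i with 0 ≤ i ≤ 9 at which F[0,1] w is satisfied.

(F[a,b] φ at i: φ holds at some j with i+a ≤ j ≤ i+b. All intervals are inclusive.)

Evaluate at each i in [0,9]:
  i=0: ✓ (witness j=0)
  i=1: ✓ (witness j=1)
  i=2: ✓ (witness j=2)
  i=3: ✗ (none in [3,4])
  i=4: ✓ (witness j=5)
  i=5: ✓ (witness j=5)
  i=6: ✗ (none in [6,7])
  i=7: ✗ (none in [7,8])
  i=8: ✗ (none in [8,9])
  i=9: ✗ (none in [9,10])
Positions where it holds: {0, 1, 2, 4, 5} → 5.

5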